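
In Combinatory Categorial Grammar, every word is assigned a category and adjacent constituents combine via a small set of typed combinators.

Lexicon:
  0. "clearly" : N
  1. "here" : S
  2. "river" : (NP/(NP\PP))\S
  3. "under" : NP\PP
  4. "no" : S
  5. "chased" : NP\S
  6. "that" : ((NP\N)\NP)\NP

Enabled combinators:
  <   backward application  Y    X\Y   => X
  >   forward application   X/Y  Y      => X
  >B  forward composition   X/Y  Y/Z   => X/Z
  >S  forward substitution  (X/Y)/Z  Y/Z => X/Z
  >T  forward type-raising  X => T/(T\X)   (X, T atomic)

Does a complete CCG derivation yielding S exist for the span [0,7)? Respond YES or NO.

NO

N S (NP/(NP\PP))\S NP\PP S NP\S ((NP\N)\NP)\NP
CKY chart[0,7] = {N/(N\NP), NP, NP/(NP\NP), PP/(PP\NP), S/(S\NP)}; S ∉ chart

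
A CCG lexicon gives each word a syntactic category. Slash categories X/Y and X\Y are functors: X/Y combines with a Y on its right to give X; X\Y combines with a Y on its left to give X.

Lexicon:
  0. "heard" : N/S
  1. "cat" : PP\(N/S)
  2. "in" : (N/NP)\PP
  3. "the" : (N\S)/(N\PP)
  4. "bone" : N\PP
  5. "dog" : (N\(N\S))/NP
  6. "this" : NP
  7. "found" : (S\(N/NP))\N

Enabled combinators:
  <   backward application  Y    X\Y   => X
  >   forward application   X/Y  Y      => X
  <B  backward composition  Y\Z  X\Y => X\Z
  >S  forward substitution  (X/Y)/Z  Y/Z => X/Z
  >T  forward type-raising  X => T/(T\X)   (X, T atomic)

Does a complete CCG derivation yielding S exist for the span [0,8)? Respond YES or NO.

YES

[0,8] S   <
  [0,3] N/NP   <
    [0,2] PP   <
      [0,1] "heard" : N/S
      [1,2] "cat" : PP\(N/S)
    [2,3] "in" : (N/NP)\PP
  [3,8] S\(N/NP)   <
    [3,7] N   <
      [3,5] N\S   >
        [3,4] "the" : (N\S)/(N\PP)
        [4,5] "bone" : N\PP
      [5,7] N\(N\S)   >
        [5,6] "dog" : (N\(N\S))/NP
        [6,7] "this" : NP
    [7,8] "found" : (S\(N/NP))\N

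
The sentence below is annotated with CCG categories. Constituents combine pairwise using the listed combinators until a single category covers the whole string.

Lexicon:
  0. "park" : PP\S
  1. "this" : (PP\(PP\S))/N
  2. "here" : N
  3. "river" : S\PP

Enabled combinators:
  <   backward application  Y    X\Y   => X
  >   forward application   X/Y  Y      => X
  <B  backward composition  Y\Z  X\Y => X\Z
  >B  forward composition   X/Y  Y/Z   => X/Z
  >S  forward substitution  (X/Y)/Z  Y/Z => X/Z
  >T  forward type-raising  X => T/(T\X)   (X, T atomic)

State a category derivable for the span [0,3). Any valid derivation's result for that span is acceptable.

PP

[0,4] S   <
  [0,3] PP   <
    [0,1] "park" : PP\S
    [1,3] PP\(PP\S)   >
      [1,2] "this" : (PP\(PP\S))/N
      [2,3] "here" : N
  [3,4] "river" : S\PP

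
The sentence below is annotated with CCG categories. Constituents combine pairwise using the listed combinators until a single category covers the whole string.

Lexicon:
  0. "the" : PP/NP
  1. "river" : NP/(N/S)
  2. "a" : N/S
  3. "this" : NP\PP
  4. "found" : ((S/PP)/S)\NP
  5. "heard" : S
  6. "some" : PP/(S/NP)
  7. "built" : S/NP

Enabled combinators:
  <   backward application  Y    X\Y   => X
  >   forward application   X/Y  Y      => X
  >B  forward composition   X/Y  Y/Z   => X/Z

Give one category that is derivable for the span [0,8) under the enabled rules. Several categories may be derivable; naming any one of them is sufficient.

[0,8] S   >
  [0,6] S/PP   >
    [0,5] (S/PP)/S   <
      [0,4] NP   <
        [0,3] PP   >
          [0,1] "the" : PP/NP
          [1,3] NP   >
            [1,2] "river" : NP/(N/S)
            [2,3] "a" : N/S
        [3,4] "this" : NP\PP
      [4,5] "found" : ((S/PP)/S)\NP
    [5,6] "heard" : S
  [6,8] PP   >
    [6,7] "some" : PP/(S/NP)
    [7,8] "built" : S/NP

S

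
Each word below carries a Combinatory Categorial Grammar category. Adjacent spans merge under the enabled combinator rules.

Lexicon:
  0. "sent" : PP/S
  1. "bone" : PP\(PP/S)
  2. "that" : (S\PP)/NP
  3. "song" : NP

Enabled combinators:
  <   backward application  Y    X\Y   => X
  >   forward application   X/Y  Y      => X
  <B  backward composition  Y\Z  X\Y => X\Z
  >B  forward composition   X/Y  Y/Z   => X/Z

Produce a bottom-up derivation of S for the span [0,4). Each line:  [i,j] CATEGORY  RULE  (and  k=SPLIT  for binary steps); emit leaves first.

[0,1] PP/S  lex  "sent"
[1,2] PP\(PP/S)  lex  "bone"
[0,2] PP  <  k=1
[2,3] (S\PP)/NP  lex  "that"
[3,4] NP  lex  "song"
[2,4] S\PP  >  k=3
[0,4] S  <  k=2

[0,4] S   <
  [0,2] PP   <
    [0,1] "sent" : PP/S
    [1,2] "bone" : PP\(PP/S)
  [2,4] S\PP   >
    [2,3] "that" : (S\PP)/NP
    [3,4] "song" : NP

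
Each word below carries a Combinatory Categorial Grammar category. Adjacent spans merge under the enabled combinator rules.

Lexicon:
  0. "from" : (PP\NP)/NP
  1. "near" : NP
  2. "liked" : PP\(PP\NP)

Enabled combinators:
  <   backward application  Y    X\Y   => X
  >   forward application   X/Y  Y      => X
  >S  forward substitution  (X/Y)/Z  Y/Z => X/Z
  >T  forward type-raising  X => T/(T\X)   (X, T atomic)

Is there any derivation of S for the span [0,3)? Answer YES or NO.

(PP\NP)/NP NP PP\(PP\NP)
CKY chart[0,3] = {N/(N\PP), NP/(NP\PP), PP, PP/(PP\PP), S/(S\PP)}; S ∉ chart

NO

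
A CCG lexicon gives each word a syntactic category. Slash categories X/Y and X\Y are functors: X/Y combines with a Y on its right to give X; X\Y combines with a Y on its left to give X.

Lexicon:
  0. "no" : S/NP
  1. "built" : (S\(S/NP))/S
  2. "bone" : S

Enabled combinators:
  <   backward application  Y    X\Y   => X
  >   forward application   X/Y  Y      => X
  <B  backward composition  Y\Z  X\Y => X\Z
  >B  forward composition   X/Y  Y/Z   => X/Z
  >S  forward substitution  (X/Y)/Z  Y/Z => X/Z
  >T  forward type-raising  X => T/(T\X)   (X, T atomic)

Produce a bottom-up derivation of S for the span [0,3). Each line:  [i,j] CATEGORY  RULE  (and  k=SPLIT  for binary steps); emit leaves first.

[0,3] S   <
  [0,1] "no" : S/NP
  [1,3] S\(S/NP)   >
    [1,2] "built" : (S\(S/NP))/S
    [2,3] "bone" : S

[0,1] S/NP  lex  "no"
[1,2] (S\(S/NP))/S  lex  "built"
[2,3] S  lex  "bone"
[1,3] S\(S/NP)  >  k=2
[0,3] S  <  k=1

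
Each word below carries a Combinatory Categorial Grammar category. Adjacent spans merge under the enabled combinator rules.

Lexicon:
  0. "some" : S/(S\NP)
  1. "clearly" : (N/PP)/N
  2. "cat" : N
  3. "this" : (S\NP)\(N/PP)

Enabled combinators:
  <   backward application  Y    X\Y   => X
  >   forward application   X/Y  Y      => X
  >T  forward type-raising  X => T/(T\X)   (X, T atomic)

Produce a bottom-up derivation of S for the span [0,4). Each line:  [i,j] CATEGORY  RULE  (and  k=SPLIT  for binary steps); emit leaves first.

[0,1] S/(S\NP)  lex  "some"
[1,2] (N/PP)/N  lex  "clearly"
[2,3] N  lex  "cat"
[1,3] N/PP  >  k=2
[3,4] (S\NP)\(N/PP)  lex  "this"
[1,4] S\NP  <  k=3
[0,4] S  >  k=1

[0,4] S   >
  [0,1] "some" : S/(S\NP)
  [1,4] S\NP   <
    [1,3] N/PP   >
      [1,2] "clearly" : (N/PP)/N
      [2,3] "cat" : N
    [3,4] "this" : (S\NP)\(N/PP)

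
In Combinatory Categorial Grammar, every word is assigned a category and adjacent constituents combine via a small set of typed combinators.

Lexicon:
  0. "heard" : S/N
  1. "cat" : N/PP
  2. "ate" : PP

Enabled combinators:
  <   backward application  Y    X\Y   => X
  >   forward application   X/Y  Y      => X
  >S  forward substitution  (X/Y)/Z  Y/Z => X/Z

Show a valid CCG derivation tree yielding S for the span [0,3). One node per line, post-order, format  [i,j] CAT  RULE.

[0,3] S   >
  [0,1] "heard" : S/N
  [1,3] N   >
    [1,2] "cat" : N/PP
    [2,3] "ate" : PP

[0,1] S/N  lex  "heard"
[1,2] N/PP  lex  "cat"
[2,3] PP  lex  "ate"
[1,3] N  >  k=2
[0,3] S  >  k=1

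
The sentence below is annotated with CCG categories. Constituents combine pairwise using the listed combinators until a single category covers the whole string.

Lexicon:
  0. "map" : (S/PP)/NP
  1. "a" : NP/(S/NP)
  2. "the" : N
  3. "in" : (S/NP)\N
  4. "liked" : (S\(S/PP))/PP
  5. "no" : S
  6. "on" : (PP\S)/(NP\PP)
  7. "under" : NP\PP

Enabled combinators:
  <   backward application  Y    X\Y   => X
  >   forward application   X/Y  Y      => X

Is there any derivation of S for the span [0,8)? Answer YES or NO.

YES

[0,8] S   <
  [0,4] S/PP   >
    [0,1] "map" : (S/PP)/NP
    [1,4] NP   >
      [1,2] "a" : NP/(S/NP)
      [2,4] S/NP   <
        [2,3] "the" : N
        [3,4] "in" : (S/NP)\N
  [4,8] S\(S/PP)   >
    [4,5] "liked" : (S\(S/PP))/PP
    [5,8] PP   <
      [5,6] "no" : S
      [6,8] PP\S   >
        [6,7] "on" : (PP\S)/(NP\PP)
        [7,8] "under" : NP\PP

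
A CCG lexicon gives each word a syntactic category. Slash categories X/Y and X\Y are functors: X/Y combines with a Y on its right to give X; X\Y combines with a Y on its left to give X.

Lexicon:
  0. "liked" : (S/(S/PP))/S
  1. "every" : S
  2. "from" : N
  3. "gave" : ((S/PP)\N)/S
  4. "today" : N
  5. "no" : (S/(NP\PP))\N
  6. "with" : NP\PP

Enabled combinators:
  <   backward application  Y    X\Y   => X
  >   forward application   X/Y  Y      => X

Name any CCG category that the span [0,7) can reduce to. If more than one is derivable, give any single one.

[0,7] S   >
  [0,2] S/(S/PP)   >
    [0,1] "liked" : (S/(S/PP))/S
    [1,2] "every" : S
  [2,7] S/PP   <
    [2,3] "from" : N
    [3,7] (S/PP)\N   >
      [3,4] "gave" : ((S/PP)\N)/S
      [4,7] S   >
        [4,6] S/(NP\PP)   <
          [4,5] "today" : N
          [5,6] "no" : (S/(NP\PP))\N
        [6,7] "with" : NP\PP

S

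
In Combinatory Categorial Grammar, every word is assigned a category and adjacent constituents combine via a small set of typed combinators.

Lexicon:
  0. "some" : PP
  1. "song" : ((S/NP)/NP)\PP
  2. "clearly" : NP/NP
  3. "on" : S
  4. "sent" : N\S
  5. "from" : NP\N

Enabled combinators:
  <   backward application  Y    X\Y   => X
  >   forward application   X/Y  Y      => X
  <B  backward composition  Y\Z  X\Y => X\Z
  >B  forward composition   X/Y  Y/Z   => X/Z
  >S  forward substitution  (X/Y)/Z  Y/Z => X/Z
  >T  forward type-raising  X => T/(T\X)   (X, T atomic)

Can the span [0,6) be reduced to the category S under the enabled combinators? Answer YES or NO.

YES

[0,6] S   >
  [0,3] S/NP   >S
    [0,2] (S/NP)/NP   <
      [0,1] "some" : PP
      [1,2] "song" : ((S/NP)/NP)\PP
    [2,3] "clearly" : NP/NP
  [3,6] NP   <
    [3,4] "on" : S
    [4,6] NP\S   <B
      [4,5] "sent" : N\S
      [5,6] "from" : NP\N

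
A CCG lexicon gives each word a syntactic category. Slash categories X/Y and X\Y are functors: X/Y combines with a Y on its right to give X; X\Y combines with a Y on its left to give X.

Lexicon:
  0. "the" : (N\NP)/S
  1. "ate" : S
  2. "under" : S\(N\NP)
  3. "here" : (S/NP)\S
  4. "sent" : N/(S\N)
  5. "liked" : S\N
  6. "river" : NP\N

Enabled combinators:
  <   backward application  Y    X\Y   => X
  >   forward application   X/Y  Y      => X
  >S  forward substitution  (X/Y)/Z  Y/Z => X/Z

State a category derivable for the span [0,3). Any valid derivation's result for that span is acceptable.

S

[0,7] S   >
  [0,4] S/NP   <
    [0,3] S   <
      [0,2] N\NP   >
        [0,1] "the" : (N\NP)/S
        [1,2] "ate" : S
      [2,3] "under" : S\(N\NP)
    [3,4] "here" : (S/NP)\S
  [4,7] NP   <
    [4,6] N   >
      [4,5] "sent" : N/(S\N)
      [5,6] "liked" : S\N
    [6,7] "river" : NP\N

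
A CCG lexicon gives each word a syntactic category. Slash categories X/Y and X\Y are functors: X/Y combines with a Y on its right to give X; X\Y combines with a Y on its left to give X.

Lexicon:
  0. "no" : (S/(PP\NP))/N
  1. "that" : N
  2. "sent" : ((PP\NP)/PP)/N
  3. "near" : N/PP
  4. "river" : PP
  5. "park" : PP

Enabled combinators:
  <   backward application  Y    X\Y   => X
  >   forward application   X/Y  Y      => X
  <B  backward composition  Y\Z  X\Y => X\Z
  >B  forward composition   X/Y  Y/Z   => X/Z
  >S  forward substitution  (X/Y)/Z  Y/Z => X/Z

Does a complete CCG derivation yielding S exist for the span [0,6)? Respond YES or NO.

YES

[0,6] S   >
  [0,5] S/PP   >B
    [0,2] S/(PP\NP)   >
      [0,1] "no" : (S/(PP\NP))/N
      [1,2] "that" : N
    [2,5] (PP\NP)/PP   >
      [2,3] "sent" : ((PP\NP)/PP)/N
      [3,5] N   >
        [3,4] "near" : N/PP
        [4,5] "river" : PP
  [5,6] "park" : PP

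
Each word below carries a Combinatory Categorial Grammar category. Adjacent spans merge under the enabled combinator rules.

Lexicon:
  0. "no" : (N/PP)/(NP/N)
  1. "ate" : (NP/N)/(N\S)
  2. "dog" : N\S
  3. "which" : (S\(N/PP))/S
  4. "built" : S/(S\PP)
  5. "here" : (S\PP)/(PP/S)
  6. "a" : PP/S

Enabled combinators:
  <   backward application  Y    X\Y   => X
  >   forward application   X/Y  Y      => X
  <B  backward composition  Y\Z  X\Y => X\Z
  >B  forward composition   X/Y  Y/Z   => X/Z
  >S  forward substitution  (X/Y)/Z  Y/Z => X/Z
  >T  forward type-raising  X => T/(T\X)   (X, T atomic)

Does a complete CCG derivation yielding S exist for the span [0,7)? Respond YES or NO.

[0,7] S   <
  [0,3] N/PP   >
    [0,1] "no" : (N/PP)/(NP/N)
    [1,3] NP/N   >
      [1,2] "ate" : (NP/N)/(N\S)
      [2,3] "dog" : N\S
  [3,7] S\(N/PP)   >
    [3,4] "which" : (S\(N/PP))/S
    [4,7] S   >
      [4,5] "built" : S/(S\PP)
      [5,7] S\PP   >
        [5,6] "here" : (S\PP)/(PP/S)
        [6,7] "a" : PP/S

YES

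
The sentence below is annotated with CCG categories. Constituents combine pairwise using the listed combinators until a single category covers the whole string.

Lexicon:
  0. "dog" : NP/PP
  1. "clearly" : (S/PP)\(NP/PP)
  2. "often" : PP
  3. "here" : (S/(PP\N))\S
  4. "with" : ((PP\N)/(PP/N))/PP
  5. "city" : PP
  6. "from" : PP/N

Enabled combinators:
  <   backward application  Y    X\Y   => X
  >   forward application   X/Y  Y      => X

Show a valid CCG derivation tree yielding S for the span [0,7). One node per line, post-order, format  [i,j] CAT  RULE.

[0,1] NP/PP  lex  "dog"
[1,2] (S/PP)\(NP/PP)  lex  "clearly"
[0,2] S/PP  <  k=1
[2,3] PP  lex  "often"
[0,3] S  >  k=2
[3,4] (S/(PP\N))\S  lex  "here"
[0,4] S/(PP\N)  <  k=3
[4,5] ((PP\N)/(PP/N))/PP  lex  "with"
[5,6] PP  lex  "city"
[4,6] (PP\N)/(PP/N)  >  k=5
[6,7] PP/N  lex  "from"
[4,7] PP\N  >  k=6
[0,7] S  >  k=4

[0,7] S   >
  [0,4] S/(PP\N)   <
    [0,3] S   >
      [0,2] S/PP   <
        [0,1] "dog" : NP/PP
        [1,2] "clearly" : (S/PP)\(NP/PP)
      [2,3] "often" : PP
    [3,4] "here" : (S/(PP\N))\S
  [4,7] PP\N   >
    [4,6] (PP\N)/(PP/N)   >
      [4,5] "with" : ((PP\N)/(PP/N))/PP
      [5,6] "city" : PP
    [6,7] "from" : PP/N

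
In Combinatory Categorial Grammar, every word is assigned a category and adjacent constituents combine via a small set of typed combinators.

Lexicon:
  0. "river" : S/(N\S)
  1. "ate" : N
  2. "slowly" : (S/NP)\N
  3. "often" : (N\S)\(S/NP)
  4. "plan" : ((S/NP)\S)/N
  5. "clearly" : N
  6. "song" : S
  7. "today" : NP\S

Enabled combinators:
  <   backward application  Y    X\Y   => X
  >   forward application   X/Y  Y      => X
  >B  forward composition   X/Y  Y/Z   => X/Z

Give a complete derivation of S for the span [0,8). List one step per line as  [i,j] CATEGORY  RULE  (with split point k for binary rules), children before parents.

[0,1] S/(N\S)  lex  "river"
[1,2] N  lex  "ate"
[2,3] (S/NP)\N  lex  "slowly"
[1,3] S/NP  <  k=2
[3,4] (N\S)\(S/NP)  lex  "often"
[1,4] N\S  <  k=3
[0,4] S  >  k=1
[4,5] ((S/NP)\S)/N  lex  "plan"
[5,6] N  lex  "clearly"
[4,6] (S/NP)\S  >  k=5
[0,6] S/NP  <  k=4
[6,7] S  lex  "song"
[7,8] NP\S  lex  "today"
[6,8] NP  <  k=7
[0,8] S  >  k=6

[0,8] S   >
  [0,6] S/NP   <
    [0,4] S   >
      [0,1] "river" : S/(N\S)
      [1,4] N\S   <
        [1,3] S/NP   <
          [1,2] "ate" : N
          [2,3] "slowly" : (S/NP)\N
        [3,4] "often" : (N\S)\(S/NP)
    [4,6] (S/NP)\S   >
      [4,5] "plan" : ((S/NP)\S)/N
      [5,6] "clearly" : N
  [6,8] NP   <
    [6,7] "song" : S
    [7,8] "today" : NP\S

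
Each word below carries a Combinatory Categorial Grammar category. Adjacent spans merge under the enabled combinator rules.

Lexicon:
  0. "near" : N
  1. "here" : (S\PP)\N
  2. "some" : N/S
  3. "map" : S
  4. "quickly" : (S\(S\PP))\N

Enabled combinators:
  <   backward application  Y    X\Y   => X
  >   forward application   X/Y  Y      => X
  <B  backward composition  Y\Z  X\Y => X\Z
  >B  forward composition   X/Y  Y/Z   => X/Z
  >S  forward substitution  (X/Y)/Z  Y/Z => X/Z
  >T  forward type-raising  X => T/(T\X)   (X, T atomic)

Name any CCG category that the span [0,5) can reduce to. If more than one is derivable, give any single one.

S

[0,5] S   <
  [0,2] S\PP   <
    [0,1] "near" : N
    [1,2] "here" : (S\PP)\N
  [2,5] S\(S\PP)   <
    [2,4] N   >
      [2,3] "some" : N/S
      [3,4] "map" : S
    [4,5] "quickly" : (S\(S\PP))\N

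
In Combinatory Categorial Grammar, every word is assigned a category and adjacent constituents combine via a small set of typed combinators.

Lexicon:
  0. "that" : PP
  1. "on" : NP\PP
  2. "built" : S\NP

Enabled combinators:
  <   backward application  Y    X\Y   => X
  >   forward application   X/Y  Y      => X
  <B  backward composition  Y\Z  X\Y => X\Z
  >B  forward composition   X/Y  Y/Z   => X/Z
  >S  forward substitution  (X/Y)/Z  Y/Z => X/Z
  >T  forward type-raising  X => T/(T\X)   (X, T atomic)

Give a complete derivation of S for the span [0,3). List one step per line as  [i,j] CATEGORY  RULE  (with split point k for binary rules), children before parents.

[0,1] PP  lex  "that"
[1,2] NP\PP  lex  "on"
[2,3] S\NP  lex  "built"
[1,3] S\PP  <B  k=2
[0,3] S  <  k=1

[0,3] S   <
  [0,1] "that" : PP
  [1,3] S\PP   <B
    [1,2] "on" : NP\PP
    [2,3] "built" : S\NP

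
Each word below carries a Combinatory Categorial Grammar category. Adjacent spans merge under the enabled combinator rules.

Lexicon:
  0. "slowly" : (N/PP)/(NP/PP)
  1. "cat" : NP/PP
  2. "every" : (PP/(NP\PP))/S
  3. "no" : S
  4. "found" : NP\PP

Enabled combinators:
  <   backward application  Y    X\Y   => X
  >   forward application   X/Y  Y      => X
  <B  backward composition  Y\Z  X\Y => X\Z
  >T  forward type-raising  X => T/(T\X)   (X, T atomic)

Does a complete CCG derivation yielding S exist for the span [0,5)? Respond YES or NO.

NO

(N/PP)/(NP/PP) NP/PP (PP/(NP\PP))/S S NP\PP
CKY chart[0,5] = {N, N/(N\N), NP/(NP\N), PP/(PP\N), S/(S\N)}; S ∉ chart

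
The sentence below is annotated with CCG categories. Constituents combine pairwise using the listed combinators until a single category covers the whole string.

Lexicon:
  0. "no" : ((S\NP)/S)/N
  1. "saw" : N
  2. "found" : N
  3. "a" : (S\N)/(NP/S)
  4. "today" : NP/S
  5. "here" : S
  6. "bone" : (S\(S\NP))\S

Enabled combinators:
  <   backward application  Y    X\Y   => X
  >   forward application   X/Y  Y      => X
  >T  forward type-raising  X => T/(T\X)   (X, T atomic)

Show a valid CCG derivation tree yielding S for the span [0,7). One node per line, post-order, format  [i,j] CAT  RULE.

[0,1] ((S\NP)/S)/N  lex  "no"
[1,2] N  lex  "saw"
[0,2] (S\NP)/S  >  k=1
[2,3] N  lex  "found"
[3,4] (S\N)/(NP/S)  lex  "a"
[4,5] NP/S  lex  "today"
[3,5] S\N  >  k=4
[2,5] S  <  k=3
[0,5] S\NP  >  k=2
[5,6] S  lex  "here"
[6,7] (S\(S\NP))\S  lex  "bone"
[5,7] S\(S\NP)  <  k=6
[0,7] S  <  k=5

[0,7] S   <
  [0,5] S\NP   >
    [0,2] (S\NP)/S   >
      [0,1] "no" : ((S\NP)/S)/N
      [1,2] "saw" : N
    [2,5] S   <
      [2,3] "found" : N
      [3,5] S\N   >
        [3,4] "a" : (S\N)/(NP/S)
        [4,5] "today" : NP/S
  [5,7] S\(S\NP)   <
    [5,6] "here" : S
    [6,7] "bone" : (S\(S\NP))\S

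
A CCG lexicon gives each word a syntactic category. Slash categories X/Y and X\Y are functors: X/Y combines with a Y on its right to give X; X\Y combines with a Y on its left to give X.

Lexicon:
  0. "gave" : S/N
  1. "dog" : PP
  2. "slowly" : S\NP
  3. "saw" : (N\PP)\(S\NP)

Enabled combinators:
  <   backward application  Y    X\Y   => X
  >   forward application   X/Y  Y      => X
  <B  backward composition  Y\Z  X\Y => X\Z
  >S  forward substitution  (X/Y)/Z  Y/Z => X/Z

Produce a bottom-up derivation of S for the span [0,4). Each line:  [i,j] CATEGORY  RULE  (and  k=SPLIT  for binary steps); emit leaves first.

[0,4] S   >
  [0,1] "gave" : S/N
  [1,4] N   <
    [1,2] "dog" : PP
    [2,4] N\PP   <
      [2,3] "slowly" : S\NP
      [3,4] "saw" : (N\PP)\(S\NP)

[0,1] S/N  lex  "gave"
[1,2] PP  lex  "dog"
[2,3] S\NP  lex  "slowly"
[3,4] (N\PP)\(S\NP)  lex  "saw"
[2,4] N\PP  <  k=3
[1,4] N  <  k=2
[0,4] S  >  k=1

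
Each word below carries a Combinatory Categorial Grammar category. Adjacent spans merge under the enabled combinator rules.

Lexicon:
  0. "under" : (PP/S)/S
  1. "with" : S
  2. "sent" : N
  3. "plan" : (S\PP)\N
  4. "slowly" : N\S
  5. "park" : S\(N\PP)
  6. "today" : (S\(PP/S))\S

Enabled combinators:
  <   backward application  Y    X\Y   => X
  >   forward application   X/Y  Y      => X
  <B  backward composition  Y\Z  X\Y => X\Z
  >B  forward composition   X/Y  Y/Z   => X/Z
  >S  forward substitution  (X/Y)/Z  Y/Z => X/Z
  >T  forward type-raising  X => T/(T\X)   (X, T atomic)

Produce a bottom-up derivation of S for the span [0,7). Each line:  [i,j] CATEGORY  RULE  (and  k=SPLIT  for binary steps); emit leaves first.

[0,1] (PP/S)/S  lex  "under"
[1,2] S  lex  "with"
[0,2] PP/S  >  k=1
[2,3] N  lex  "sent"
[3,4] (S\PP)\N  lex  "plan"
[2,4] S\PP  <  k=3
[4,5] N\S  lex  "slowly"
[2,5] N\PP  <B  k=4
[5,6] S\(N\PP)  lex  "park"
[2,6] S  <  k=5
[6,7] (S\(PP/S))\S  lex  "today"
[2,7] S\(PP/S)  <  k=6
[0,7] S  <  k=2

[0,7] S   <
  [0,2] PP/S   >
    [0,1] "under" : (PP/S)/S
    [1,2] "with" : S
  [2,7] S\(PP/S)   <
    [2,6] S   <
      [2,5] N\PP   <B
        [2,4] S\PP   <
          [2,3] "sent" : N
          [3,4] "plan" : (S\PP)\N
        [4,5] "slowly" : N\S
      [5,6] "park" : S\(N\PP)
    [6,7] "today" : (S\(PP/S))\S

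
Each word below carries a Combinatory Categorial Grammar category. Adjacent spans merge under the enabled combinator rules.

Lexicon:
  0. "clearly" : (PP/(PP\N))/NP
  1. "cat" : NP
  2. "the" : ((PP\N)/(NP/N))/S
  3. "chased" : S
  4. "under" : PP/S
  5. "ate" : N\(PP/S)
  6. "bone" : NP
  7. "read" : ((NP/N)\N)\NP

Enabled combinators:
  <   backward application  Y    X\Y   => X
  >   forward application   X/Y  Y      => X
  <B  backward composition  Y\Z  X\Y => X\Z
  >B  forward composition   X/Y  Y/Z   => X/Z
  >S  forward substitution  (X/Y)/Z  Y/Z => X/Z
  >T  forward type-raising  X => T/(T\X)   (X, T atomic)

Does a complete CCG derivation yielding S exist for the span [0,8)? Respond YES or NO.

(PP/(PP\N))/NP NP ((PP\N)/(NP/N))/S S PP/S N\(PP/S) NP ((NP/N)\N)\NP
CKY chart[0,8] = {N/(N\PP), NP/(NP\PP), PP, PP/(PP\PP), S/(S\PP)}; S ∉ chart

NO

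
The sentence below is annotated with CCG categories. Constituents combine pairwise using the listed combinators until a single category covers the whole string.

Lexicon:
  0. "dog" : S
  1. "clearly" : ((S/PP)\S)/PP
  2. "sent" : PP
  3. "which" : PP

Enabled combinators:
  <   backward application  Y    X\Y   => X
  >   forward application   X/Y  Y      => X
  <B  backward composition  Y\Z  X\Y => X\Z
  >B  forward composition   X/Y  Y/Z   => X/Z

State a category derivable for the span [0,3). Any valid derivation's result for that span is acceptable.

S/PP

[0,4] S   >
  [0,3] S/PP   <
    [0,1] "dog" : S
    [1,3] (S/PP)\S   >
      [1,2] "clearly" : ((S/PP)\S)/PP
      [2,3] "sent" : PP
  [3,4] "which" : PP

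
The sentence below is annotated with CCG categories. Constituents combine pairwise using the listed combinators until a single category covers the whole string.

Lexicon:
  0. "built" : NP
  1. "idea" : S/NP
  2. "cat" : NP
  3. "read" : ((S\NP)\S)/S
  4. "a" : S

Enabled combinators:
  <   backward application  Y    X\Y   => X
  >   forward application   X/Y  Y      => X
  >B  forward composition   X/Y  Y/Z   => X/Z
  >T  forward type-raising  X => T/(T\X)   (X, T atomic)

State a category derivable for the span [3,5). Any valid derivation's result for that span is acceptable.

(S\NP)\S

[0,5] S   >
  [0,1] S/(S\NP)   >T
    [0,1] "built" : NP
  [1,5] S\NP   <
    [1,3] S   >
      [1,2] "idea" : S/NP
      [2,3] "cat" : NP
    [3,5] (S\NP)\S   >
      [3,4] "read" : ((S\NP)\S)/S
      [4,5] "a" : S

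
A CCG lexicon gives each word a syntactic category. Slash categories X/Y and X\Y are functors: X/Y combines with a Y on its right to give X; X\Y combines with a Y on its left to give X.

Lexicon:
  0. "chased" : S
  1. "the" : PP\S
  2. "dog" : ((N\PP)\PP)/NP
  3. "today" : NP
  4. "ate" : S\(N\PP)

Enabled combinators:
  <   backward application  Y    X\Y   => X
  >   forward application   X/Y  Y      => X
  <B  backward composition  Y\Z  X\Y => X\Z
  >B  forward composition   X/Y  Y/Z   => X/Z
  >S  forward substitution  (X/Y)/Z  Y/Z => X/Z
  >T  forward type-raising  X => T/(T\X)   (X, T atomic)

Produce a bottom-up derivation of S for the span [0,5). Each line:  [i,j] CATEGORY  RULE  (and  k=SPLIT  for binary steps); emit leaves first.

[0,5] S   <
  [0,2] PP   <
    [0,1] "chased" : S
    [1,2] "the" : PP\S
  [2,5] S\PP   <B
    [2,4] (N\PP)\PP   >
      [2,3] "dog" : ((N\PP)\PP)/NP
      [3,4] "today" : NP
    [4,5] "ate" : S\(N\PP)

[0,1] S  lex  "chased"
[1,2] PP\S  lex  "the"
[0,2] PP  <  k=1
[2,3] ((N\PP)\PP)/NP  lex  "dog"
[3,4] NP  lex  "today"
[2,4] (N\PP)\PP  >  k=3
[4,5] S\(N\PP)  lex  "ate"
[2,5] S\PP  <B  k=4
[0,5] S  <  k=2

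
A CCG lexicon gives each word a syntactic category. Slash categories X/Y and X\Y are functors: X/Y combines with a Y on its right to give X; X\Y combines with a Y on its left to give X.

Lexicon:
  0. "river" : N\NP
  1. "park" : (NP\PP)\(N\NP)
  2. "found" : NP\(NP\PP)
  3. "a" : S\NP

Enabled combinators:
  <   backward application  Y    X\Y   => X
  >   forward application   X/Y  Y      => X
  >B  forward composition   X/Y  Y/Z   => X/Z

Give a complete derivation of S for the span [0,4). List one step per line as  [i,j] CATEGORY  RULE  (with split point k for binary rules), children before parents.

[0,1] N\NP  lex  "river"
[1,2] (NP\PP)\(N\NP)  lex  "park"
[0,2] NP\PP  <  k=1
[2,3] NP\(NP\PP)  lex  "found"
[0,3] NP  <  k=2
[3,4] S\NP  lex  "a"
[0,4] S  <  k=3

[0,4] S   <
  [0,3] NP   <
    [0,2] NP\PP   <
      [0,1] "river" : N\NP
      [1,2] "park" : (NP\PP)\(N\NP)
    [2,3] "found" : NP\(NP\PP)
  [3,4] "a" : S\NP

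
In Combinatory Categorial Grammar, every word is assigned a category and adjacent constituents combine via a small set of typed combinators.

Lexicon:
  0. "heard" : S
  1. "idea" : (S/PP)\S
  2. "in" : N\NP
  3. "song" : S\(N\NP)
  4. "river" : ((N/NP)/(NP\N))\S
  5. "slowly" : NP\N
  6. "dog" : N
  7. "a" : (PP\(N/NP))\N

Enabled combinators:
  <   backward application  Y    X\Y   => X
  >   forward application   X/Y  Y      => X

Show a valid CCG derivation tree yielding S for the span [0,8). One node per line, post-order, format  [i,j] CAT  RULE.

[0,1] S  lex  "heard"
[1,2] (S/PP)\S  lex  "idea"
[0,2] S/PP  <  k=1
[2,3] N\NP  lex  "in"
[3,4] S\(N\NP)  lex  "song"
[2,4] S  <  k=3
[4,5] ((N/NP)/(NP\N))\S  lex  "river"
[2,5] (N/NP)/(NP\N)  <  k=4
[5,6] NP\N  lex  "slowly"
[2,6] N/NP  >  k=5
[6,7] N  lex  "dog"
[7,8] (PP\(N/NP))\N  lex  "a"
[6,8] PP\(N/NP)  <  k=7
[2,8] PP  <  k=6
[0,8] S  >  k=2

[0,8] S   >
  [0,2] S/PP   <
    [0,1] "heard" : S
    [1,2] "idea" : (S/PP)\S
  [2,8] PP   <
    [2,6] N/NP   >
      [2,5] (N/NP)/(NP\N)   <
        [2,4] S   <
          [2,3] "in" : N\NP
          [3,4] "song" : S\(N\NP)
        [4,5] "river" : ((N/NP)/(NP\N))\S
      [5,6] "slowly" : NP\N
    [6,8] PP\(N/NP)   <
      [6,7] "dog" : N
      [7,8] "a" : (PP\(N/NP))\N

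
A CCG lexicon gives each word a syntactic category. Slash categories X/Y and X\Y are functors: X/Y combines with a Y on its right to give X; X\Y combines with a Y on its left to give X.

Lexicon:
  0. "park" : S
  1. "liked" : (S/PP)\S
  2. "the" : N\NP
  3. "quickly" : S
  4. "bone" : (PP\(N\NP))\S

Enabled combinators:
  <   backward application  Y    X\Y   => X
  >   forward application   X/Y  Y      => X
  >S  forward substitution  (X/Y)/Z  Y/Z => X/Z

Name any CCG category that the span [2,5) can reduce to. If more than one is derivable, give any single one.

PP

[0,5] S   >
  [0,2] S/PP   <
    [0,1] "park" : S
    [1,2] "liked" : (S/PP)\S
  [2,5] PP   <
    [2,3] "the" : N\NP
    [3,5] PP\(N\NP)   <
      [3,4] "quickly" : S
      [4,5] "bone" : (PP\(N\NP))\S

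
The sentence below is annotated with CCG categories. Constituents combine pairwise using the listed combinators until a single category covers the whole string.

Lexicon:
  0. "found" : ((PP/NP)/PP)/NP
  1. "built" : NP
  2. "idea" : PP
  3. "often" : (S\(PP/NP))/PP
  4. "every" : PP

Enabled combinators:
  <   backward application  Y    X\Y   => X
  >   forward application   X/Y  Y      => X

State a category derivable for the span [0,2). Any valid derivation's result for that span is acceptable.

[0,5] S   <
  [0,3] PP/NP   >
    [0,2] (PP/NP)/PP   >
      [0,1] "found" : ((PP/NP)/PP)/NP
      [1,2] "built" : NP
    [2,3] "idea" : PP
  [3,5] S\(PP/NP)   >
    [3,4] "often" : (S\(PP/NP))/PP
    [4,5] "every" : PP

(PP/NP)/PP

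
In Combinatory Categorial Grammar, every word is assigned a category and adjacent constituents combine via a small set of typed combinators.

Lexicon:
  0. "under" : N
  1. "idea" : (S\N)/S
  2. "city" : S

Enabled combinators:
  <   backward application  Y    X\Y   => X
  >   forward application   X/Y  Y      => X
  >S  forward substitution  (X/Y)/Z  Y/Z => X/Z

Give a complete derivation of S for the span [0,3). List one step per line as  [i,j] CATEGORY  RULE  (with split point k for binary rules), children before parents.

[0,1] N  lex  "under"
[1,2] (S\N)/S  lex  "idea"
[2,3] S  lex  "city"
[1,3] S\N  >  k=2
[0,3] S  <  k=1

[0,3] S   <
  [0,1] "under" : N
  [1,3] S\N   >
    [1,2] "idea" : (S\N)/S
    [2,3] "city" : S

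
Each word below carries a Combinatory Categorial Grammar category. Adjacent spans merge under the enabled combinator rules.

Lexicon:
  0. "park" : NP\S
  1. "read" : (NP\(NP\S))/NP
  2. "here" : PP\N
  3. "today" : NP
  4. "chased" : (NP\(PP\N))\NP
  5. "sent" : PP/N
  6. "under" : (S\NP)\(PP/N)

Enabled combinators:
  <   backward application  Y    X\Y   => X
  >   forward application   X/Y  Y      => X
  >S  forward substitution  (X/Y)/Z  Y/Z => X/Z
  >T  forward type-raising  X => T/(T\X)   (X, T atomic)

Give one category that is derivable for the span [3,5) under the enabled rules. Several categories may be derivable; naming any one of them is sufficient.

[0,7] S   <
  [0,5] NP   <
    [0,1] "park" : NP\S
    [1,5] NP\(NP\S)   >
      [1,2] "read" : (NP\(NP\S))/NP
      [2,5] NP   <
        [2,3] "here" : PP\N
        [3,5] NP\(PP\N)   <
          [3,4] "today" : NP
          [4,5] "chased" : (NP\(PP\N))\NP
  [5,7] S\NP   <
    [5,6] "sent" : PP/N
    [6,7] "under" : (S\NP)\(PP/N)

NP\(PP\N)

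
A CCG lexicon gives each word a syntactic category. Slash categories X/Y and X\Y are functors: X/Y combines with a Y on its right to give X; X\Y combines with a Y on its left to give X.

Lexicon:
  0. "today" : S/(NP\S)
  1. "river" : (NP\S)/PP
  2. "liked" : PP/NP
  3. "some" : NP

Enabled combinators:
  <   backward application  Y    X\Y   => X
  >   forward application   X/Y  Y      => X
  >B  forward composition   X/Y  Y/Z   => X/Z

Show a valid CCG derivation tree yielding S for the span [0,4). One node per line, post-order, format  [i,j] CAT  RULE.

[0,4] S   >
  [0,1] "today" : S/(NP\S)
  [1,4] NP\S   >
    [1,2] "river" : (NP\S)/PP
    [2,4] PP   >
      [2,3] "liked" : PP/NP
      [3,4] "some" : NP

[0,1] S/(NP\S)  lex  "today"
[1,2] (NP\S)/PP  lex  "river"
[2,3] PP/NP  lex  "liked"
[3,4] NP  lex  "some"
[2,4] PP  >  k=3
[1,4] NP\S  >  k=2
[0,4] S  >  k=1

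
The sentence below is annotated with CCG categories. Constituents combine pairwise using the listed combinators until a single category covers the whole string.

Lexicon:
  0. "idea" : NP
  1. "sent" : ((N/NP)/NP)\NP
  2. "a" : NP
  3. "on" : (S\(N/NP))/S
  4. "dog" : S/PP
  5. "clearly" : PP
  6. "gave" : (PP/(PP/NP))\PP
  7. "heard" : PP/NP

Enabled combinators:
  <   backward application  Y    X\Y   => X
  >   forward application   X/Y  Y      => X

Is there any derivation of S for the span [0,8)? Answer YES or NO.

[0,8] S   <
  [0,3] N/NP   >
    [0,2] (N/NP)/NP   <
      [0,1] "idea" : NP
      [1,2] "sent" : ((N/NP)/NP)\NP
    [2,3] "a" : NP
  [3,8] S\(N/NP)   >
    [3,4] "on" : (S\(N/NP))/S
    [4,8] S   >
      [4,5] "dog" : S/PP
      [5,8] PP   >
        [5,7] PP/(PP/NP)   <
          [5,6] "clearly" : PP
          [6,7] "gave" : (PP/(PP/NP))\PP
        [7,8] "heard" : PP/NP

YES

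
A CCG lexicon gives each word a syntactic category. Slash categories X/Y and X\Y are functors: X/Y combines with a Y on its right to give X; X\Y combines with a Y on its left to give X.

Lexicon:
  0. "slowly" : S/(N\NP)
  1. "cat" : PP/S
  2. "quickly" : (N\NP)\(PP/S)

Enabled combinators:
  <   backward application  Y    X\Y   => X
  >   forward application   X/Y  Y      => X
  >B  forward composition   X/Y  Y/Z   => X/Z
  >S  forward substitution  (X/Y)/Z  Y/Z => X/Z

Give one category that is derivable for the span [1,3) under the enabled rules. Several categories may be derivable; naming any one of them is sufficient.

N\NP

[0,3] S   >
  [0,1] "slowly" : S/(N\NP)
  [1,3] N\NP   <
    [1,2] "cat" : PP/S
    [2,3] "quickly" : (N\NP)\(PP/S)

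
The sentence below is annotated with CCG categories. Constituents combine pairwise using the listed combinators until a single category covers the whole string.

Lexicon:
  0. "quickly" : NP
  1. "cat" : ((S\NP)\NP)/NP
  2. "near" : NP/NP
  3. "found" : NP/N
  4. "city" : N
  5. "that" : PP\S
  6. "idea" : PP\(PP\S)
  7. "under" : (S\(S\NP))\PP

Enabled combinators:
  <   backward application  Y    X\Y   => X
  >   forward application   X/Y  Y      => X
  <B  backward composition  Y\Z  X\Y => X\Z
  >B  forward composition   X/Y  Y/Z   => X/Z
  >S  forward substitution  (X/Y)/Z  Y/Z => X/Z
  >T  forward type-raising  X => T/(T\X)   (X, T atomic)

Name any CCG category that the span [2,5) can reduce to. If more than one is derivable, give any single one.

NP

[0,8] S   <
  [0,5] S\NP   <
    [0,1] "quickly" : NP
    [1,5] (S\NP)\NP   >
      [1,2] "cat" : ((S\NP)\NP)/NP
      [2,5] NP   >
        [2,4] NP/N   >B
          [2,3] "near" : NP/NP
          [3,4] "found" : NP/N
        [4,5] "city" : N
  [5,8] S\(S\NP)   <
    [5,7] PP   <
      [5,6] "that" : PP\S
      [6,7] "idea" : PP\(PP\S)
    [7,8] "under" : (S\(S\NP))\PP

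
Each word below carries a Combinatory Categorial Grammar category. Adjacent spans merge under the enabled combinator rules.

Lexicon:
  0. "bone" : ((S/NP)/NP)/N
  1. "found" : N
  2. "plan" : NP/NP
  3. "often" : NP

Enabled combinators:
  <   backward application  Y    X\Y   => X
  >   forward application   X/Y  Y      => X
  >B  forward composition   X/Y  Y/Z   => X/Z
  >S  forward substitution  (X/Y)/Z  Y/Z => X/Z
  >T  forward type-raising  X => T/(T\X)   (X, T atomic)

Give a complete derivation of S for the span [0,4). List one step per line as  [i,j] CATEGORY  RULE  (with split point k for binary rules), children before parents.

[0,4] S   >
  [0,3] S/NP   >S
    [0,2] (S/NP)/NP   >
      [0,1] "bone" : ((S/NP)/NP)/N
      [1,2] "found" : N
    [2,3] "plan" : NP/NP
  [3,4] "often" : NP

[0,1] ((S/NP)/NP)/N  lex  "bone"
[1,2] N  lex  "found"
[0,2] (S/NP)/NP  >  k=1
[2,3] NP/NP  lex  "plan"
[0,3] S/NP  >S  k=2
[3,4] NP  lex  "often"
[0,4] S  >  k=3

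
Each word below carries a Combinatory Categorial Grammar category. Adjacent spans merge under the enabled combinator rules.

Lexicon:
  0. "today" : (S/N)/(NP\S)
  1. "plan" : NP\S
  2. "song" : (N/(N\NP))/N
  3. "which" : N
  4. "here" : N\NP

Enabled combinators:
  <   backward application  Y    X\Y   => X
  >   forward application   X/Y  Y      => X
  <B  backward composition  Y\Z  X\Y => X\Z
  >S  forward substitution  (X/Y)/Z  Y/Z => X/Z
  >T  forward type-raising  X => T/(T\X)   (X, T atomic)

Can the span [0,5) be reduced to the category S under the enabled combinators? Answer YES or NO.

YES

[0,5] S   >
  [0,2] S/N   >
    [0,1] "today" : (S/N)/(NP\S)
    [1,2] "plan" : NP\S
  [2,5] N   >
    [2,4] N/(N\NP)   >
      [2,3] "song" : (N/(N\NP))/N
      [3,4] "which" : N
    [4,5] "here" : N\NP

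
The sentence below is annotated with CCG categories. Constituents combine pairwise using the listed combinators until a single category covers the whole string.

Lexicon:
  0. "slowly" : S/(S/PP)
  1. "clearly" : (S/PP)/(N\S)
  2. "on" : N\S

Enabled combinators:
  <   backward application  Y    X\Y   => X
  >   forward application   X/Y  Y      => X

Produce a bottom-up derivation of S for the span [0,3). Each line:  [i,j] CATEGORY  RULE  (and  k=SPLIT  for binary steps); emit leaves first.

[0,3] S   >
  [0,1] "slowly" : S/(S/PP)
  [1,3] S/PP   >
    [1,2] "clearly" : (S/PP)/(N\S)
    [2,3] "on" : N\S

[0,1] S/(S/PP)  lex  "slowly"
[1,2] (S/PP)/(N\S)  lex  "clearly"
[2,3] N\S  lex  "on"
[1,3] S/PP  >  k=2
[0,3] S  >  k=1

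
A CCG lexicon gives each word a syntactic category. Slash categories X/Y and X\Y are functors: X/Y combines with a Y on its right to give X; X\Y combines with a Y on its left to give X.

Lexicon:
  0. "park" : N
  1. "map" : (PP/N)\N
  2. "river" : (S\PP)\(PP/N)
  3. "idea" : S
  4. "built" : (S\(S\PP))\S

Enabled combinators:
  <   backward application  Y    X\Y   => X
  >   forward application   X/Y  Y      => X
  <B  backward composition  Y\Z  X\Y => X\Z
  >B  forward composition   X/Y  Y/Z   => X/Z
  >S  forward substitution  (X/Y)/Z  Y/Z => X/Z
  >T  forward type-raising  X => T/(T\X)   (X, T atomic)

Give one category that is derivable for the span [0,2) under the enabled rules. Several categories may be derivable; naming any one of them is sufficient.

PP/N

[0,5] S   <
  [0,3] S\PP   <
    [0,2] PP/N   <
      [0,1] "park" : N
      [1,2] "map" : (PP/N)\N
    [2,3] "river" : (S\PP)\(PP/N)
  [3,5] S\(S\PP)   <
    [3,4] "idea" : S
    [4,5] "built" : (S\(S\PP))\S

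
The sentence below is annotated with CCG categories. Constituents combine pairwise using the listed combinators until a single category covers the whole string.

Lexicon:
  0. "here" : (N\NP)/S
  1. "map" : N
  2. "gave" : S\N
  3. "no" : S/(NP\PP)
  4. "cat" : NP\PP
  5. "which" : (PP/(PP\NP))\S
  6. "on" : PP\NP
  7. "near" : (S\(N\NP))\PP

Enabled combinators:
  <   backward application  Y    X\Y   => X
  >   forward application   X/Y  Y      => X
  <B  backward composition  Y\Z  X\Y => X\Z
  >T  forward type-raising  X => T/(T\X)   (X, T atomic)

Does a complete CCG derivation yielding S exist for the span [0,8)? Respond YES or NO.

YES

[0,8] S   <
  [0,3] N\NP   >
    [0,1] "here" : (N\NP)/S
    [1,3] S   >
      [1,2] S/(S\N)   >T
        [1,2] "map" : N
      [2,3] "gave" : S\N
  [3,8] S\(N\NP)   <
    [3,7] PP   >
      [3,6] PP/(PP\NP)   <
        [3,5] S   >
          [3,4] "no" : S/(NP\PP)
          [4,5] "cat" : NP\PP
        [5,6] "which" : (PP/(PP\NP))\S
      [6,7] "on" : PP\NP
    [7,8] "near" : (S\(N\NP))\PP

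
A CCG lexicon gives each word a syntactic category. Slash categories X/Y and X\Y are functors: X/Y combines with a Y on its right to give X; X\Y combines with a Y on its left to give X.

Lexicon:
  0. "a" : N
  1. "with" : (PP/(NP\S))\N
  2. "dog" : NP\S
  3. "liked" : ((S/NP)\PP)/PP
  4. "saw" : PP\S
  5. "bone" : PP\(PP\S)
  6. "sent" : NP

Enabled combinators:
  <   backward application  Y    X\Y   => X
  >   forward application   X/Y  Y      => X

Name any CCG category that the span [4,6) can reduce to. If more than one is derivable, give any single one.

PP

[0,7] S   >
  [0,6] S/NP   <
    [0,3] PP   >
      [0,2] PP/(NP\S)   <
        [0,1] "a" : N
        [1,2] "with" : (PP/(NP\S))\N
      [2,3] "dog" : NP\S
    [3,6] (S/NP)\PP   >
      [3,4] "liked" : ((S/NP)\PP)/PP
      [4,6] PP   <
        [4,5] "saw" : PP\S
        [5,6] "bone" : PP\(PP\S)
  [6,7] "sent" : NP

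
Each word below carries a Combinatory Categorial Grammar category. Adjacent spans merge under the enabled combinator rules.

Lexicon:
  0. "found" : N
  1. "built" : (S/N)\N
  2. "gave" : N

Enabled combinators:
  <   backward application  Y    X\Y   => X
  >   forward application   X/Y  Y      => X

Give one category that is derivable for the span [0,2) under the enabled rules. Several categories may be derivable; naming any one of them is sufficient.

[0,3] S   >
  [0,2] S/N   <
    [0,1] "found" : N
    [1,2] "built" : (S/N)\N
  [2,3] "gave" : N

S/N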